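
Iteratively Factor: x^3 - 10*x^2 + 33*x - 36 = (x - 3)*(x^2 - 7*x + 12) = (x - 3)^2*(x - 4)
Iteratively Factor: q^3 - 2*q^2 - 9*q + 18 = (q - 3)*(q^2 + q - 6) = (q - 3)*(q - 2)*(q + 3)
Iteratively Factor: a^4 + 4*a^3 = (a)*(a^3 + 4*a^2) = a*(a + 4)*(a^2) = a^2*(a + 4)*(a)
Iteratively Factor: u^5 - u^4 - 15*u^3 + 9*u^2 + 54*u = (u + 2)*(u^4 - 3*u^3 - 9*u^2 + 27*u) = (u - 3)*(u + 2)*(u^3 - 9*u) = (u - 3)^2*(u + 2)*(u^2 + 3*u) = (u - 3)^2*(u + 2)*(u + 3)*(u)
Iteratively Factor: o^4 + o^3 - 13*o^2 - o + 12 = (o - 3)*(o^3 + 4*o^2 - o - 4) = (o - 3)*(o + 4)*(o^2 - 1) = (o - 3)*(o + 1)*(o + 4)*(o - 1)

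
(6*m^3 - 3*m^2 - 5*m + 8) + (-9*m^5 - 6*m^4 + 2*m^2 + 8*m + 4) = -9*m^5 - 6*m^4 + 6*m^3 - m^2 + 3*m + 12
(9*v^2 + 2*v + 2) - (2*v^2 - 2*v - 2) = 7*v^2 + 4*v + 4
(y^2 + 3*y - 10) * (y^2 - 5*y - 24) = y^4 - 2*y^3 - 49*y^2 - 22*y + 240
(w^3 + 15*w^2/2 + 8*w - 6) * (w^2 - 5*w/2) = w^5 + 5*w^4 - 43*w^3/4 - 26*w^2 + 15*w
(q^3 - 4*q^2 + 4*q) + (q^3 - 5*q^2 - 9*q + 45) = 2*q^3 - 9*q^2 - 5*q + 45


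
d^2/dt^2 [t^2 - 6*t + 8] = 2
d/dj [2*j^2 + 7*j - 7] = 4*j + 7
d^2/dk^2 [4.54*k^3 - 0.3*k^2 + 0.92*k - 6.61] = 27.24*k - 0.6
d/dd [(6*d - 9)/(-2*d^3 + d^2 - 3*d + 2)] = 3*(8*d^3 - 20*d^2 + 6*d - 5)/(4*d^6 - 4*d^5 + 13*d^4 - 14*d^3 + 13*d^2 - 12*d + 4)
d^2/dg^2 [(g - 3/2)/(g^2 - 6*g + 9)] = (2*g + 3)/(g^4 - 12*g^3 + 54*g^2 - 108*g + 81)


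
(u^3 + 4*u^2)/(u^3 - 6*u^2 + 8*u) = u*(u + 4)/(u^2 - 6*u + 8)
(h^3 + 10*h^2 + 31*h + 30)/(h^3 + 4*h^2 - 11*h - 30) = (h + 3)/(h - 3)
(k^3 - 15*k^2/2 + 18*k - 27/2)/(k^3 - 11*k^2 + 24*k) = (2*k^2 - 9*k + 9)/(2*k*(k - 8))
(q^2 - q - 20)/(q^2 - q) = (q^2 - q - 20)/(q*(q - 1))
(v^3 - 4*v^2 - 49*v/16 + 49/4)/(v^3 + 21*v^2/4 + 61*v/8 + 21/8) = (4*v^2 - 23*v + 28)/(2*(2*v^2 + 7*v + 3))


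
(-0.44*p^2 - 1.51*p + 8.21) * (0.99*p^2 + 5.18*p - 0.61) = -0.4356*p^4 - 3.7741*p^3 + 0.574500000000001*p^2 + 43.4489*p - 5.0081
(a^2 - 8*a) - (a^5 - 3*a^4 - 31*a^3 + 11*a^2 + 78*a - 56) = -a^5 + 3*a^4 + 31*a^3 - 10*a^2 - 86*a + 56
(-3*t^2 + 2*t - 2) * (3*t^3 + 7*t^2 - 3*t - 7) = -9*t^5 - 15*t^4 + 17*t^3 + t^2 - 8*t + 14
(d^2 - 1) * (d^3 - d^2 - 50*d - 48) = d^5 - d^4 - 51*d^3 - 47*d^2 + 50*d + 48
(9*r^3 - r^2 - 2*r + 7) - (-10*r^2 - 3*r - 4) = 9*r^3 + 9*r^2 + r + 11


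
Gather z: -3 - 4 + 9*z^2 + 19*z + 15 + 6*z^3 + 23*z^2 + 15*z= 6*z^3 + 32*z^2 + 34*z + 8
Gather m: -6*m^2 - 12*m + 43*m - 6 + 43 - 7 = -6*m^2 + 31*m + 30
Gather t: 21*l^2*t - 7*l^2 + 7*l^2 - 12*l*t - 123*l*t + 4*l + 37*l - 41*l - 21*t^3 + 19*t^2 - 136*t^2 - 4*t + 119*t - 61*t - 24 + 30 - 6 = -21*t^3 - 117*t^2 + t*(21*l^2 - 135*l + 54)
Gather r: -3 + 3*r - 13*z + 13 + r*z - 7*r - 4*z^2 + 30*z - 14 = r*(z - 4) - 4*z^2 + 17*z - 4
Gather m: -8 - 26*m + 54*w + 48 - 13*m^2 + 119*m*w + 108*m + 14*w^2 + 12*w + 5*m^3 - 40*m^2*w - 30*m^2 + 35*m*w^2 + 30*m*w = 5*m^3 + m^2*(-40*w - 43) + m*(35*w^2 + 149*w + 82) + 14*w^2 + 66*w + 40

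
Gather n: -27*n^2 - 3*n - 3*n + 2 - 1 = -27*n^2 - 6*n + 1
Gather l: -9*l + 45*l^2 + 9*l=45*l^2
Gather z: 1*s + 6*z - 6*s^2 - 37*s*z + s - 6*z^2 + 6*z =-6*s^2 + 2*s - 6*z^2 + z*(12 - 37*s)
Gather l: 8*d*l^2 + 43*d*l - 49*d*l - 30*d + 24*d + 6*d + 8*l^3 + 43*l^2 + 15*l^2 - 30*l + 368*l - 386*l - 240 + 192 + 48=8*l^3 + l^2*(8*d + 58) + l*(-6*d - 48)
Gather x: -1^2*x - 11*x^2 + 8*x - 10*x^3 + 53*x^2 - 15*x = -10*x^3 + 42*x^2 - 8*x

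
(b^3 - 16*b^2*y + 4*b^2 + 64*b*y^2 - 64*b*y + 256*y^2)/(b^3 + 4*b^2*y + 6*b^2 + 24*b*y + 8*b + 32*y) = (b^2 - 16*b*y + 64*y^2)/(b^2 + 4*b*y + 2*b + 8*y)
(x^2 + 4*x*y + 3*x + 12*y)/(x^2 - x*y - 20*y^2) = (x + 3)/(x - 5*y)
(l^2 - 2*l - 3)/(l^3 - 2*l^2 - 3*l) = 1/l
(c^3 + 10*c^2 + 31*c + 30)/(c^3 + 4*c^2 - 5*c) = (c^2 + 5*c + 6)/(c*(c - 1))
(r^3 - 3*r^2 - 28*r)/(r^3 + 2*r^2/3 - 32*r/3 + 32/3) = 3*r*(r - 7)/(3*r^2 - 10*r + 8)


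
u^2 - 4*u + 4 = (u - 2)^2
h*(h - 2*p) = h^2 - 2*h*p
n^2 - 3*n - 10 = (n - 5)*(n + 2)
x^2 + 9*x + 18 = (x + 3)*(x + 6)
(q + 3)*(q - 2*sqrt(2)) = q^2 - 2*sqrt(2)*q + 3*q - 6*sqrt(2)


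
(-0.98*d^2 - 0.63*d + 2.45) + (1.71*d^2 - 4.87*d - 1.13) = 0.73*d^2 - 5.5*d + 1.32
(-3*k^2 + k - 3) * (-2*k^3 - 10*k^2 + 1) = 6*k^5 + 28*k^4 - 4*k^3 + 27*k^2 + k - 3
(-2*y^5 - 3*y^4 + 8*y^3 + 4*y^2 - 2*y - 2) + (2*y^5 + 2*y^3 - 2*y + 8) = -3*y^4 + 10*y^3 + 4*y^2 - 4*y + 6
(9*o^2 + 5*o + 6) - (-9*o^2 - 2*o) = 18*o^2 + 7*o + 6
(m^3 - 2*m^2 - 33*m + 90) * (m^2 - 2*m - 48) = m^5 - 4*m^4 - 77*m^3 + 252*m^2 + 1404*m - 4320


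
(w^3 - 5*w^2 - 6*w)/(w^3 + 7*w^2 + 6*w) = (w - 6)/(w + 6)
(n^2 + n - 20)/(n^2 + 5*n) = (n - 4)/n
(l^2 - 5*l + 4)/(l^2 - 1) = (l - 4)/(l + 1)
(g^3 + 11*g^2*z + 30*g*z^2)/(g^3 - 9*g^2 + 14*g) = (g^2 + 11*g*z + 30*z^2)/(g^2 - 9*g + 14)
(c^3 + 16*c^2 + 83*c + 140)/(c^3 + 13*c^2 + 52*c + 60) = (c^2 + 11*c + 28)/(c^2 + 8*c + 12)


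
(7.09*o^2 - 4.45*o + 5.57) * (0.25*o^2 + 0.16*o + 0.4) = 1.7725*o^4 + 0.0219*o^3 + 3.5165*o^2 - 0.8888*o + 2.228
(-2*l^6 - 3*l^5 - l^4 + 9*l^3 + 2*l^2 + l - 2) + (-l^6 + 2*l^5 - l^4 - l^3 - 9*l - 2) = -3*l^6 - l^5 - 2*l^4 + 8*l^3 + 2*l^2 - 8*l - 4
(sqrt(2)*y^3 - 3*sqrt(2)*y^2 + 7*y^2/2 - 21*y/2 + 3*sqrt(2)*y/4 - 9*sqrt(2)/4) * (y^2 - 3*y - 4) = sqrt(2)*y^5 - 6*sqrt(2)*y^4 + 7*y^4/2 - 21*y^3 + 23*sqrt(2)*y^3/4 + 15*sqrt(2)*y^2/2 + 35*y^2/2 + 15*sqrt(2)*y/4 + 42*y + 9*sqrt(2)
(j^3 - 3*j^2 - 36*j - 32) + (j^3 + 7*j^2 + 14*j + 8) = 2*j^3 + 4*j^2 - 22*j - 24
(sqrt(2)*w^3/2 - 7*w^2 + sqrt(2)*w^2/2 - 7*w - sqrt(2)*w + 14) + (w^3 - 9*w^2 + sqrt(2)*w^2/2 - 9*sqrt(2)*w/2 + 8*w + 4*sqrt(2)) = sqrt(2)*w^3/2 + w^3 - 16*w^2 + sqrt(2)*w^2 - 11*sqrt(2)*w/2 + w + 4*sqrt(2) + 14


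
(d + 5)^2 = d^2 + 10*d + 25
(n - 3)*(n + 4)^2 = n^3 + 5*n^2 - 8*n - 48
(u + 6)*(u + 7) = u^2 + 13*u + 42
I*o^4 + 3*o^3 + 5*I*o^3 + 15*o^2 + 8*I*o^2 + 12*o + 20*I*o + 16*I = (o + 4)*(o - 4*I)*(o + I)*(I*o + I)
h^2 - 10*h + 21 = (h - 7)*(h - 3)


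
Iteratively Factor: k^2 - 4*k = (k)*(k - 4)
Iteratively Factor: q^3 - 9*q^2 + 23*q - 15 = (q - 3)*(q^2 - 6*q + 5) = (q - 3)*(q - 1)*(q - 5)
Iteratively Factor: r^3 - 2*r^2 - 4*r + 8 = (r + 2)*(r^2 - 4*r + 4) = (r - 2)*(r + 2)*(r - 2)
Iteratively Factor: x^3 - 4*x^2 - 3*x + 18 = (x + 2)*(x^2 - 6*x + 9) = (x - 3)*(x + 2)*(x - 3)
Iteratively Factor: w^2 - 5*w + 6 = (w - 3)*(w - 2)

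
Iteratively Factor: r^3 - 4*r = (r + 2)*(r^2 - 2*r) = (r - 2)*(r + 2)*(r)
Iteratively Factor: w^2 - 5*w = (w - 5)*(w)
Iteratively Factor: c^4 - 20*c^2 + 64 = (c - 4)*(c^3 + 4*c^2 - 4*c - 16) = (c - 4)*(c + 4)*(c^2 - 4) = (c - 4)*(c + 2)*(c + 4)*(c - 2)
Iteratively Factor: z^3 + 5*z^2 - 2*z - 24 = (z + 3)*(z^2 + 2*z - 8) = (z + 3)*(z + 4)*(z - 2)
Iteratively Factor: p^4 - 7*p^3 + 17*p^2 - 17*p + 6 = (p - 1)*(p^3 - 6*p^2 + 11*p - 6) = (p - 2)*(p - 1)*(p^2 - 4*p + 3) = (p - 3)*(p - 2)*(p - 1)*(p - 1)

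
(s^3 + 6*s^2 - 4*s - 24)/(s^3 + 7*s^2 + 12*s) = (s^3 + 6*s^2 - 4*s - 24)/(s*(s^2 + 7*s + 12))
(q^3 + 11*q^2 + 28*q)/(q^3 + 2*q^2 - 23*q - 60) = q*(q + 7)/(q^2 - 2*q - 15)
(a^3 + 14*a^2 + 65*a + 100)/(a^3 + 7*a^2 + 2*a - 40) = (a + 5)/(a - 2)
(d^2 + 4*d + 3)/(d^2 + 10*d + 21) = (d + 1)/(d + 7)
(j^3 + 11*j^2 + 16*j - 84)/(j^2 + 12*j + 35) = (j^2 + 4*j - 12)/(j + 5)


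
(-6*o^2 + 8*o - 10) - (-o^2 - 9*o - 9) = -5*o^2 + 17*o - 1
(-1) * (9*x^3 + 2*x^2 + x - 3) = -9*x^3 - 2*x^2 - x + 3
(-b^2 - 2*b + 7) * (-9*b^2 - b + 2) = 9*b^4 + 19*b^3 - 63*b^2 - 11*b + 14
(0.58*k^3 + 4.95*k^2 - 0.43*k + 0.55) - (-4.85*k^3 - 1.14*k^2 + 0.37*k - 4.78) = 5.43*k^3 + 6.09*k^2 - 0.8*k + 5.33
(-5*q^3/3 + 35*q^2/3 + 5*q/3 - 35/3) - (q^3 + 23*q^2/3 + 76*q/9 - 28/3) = -8*q^3/3 + 4*q^2 - 61*q/9 - 7/3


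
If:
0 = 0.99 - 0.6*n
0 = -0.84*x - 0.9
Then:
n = 1.65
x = -1.07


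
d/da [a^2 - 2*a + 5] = 2*a - 2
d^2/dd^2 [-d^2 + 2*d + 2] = -2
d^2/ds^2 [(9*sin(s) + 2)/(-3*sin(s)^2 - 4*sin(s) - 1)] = (81*sin(s)^4 - 117*sin(s)^3 - 135*sin(s)^2 - sin(s) + 20)/((sin(s) + 1)^2*(3*sin(s) + 1)^3)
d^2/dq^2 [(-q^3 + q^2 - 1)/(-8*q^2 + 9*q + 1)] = 2*(17*q^3 + 195*q^2 - 213*q + 88)/(512*q^6 - 1728*q^5 + 1752*q^4 - 297*q^3 - 219*q^2 - 27*q - 1)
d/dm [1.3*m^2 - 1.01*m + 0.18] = 2.6*m - 1.01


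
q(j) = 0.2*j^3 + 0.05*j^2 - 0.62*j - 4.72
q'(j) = 0.6*j^2 + 0.1*j - 0.62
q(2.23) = -3.64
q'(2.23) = 2.59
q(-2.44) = -5.81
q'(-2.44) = 2.71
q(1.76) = -4.57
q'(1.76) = 1.41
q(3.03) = -0.58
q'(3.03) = 5.19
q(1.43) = -4.92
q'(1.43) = 0.75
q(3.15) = 0.07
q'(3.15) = 5.65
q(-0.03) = -4.70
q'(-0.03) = -0.62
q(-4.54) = -19.59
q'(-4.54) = 11.29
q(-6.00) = -42.40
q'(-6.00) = 20.38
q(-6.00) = -42.40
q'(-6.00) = 20.38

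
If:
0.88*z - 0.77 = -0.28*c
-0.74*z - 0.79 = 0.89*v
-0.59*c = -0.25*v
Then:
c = -0.77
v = -1.82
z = 1.12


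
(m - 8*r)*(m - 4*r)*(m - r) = m^3 - 13*m^2*r + 44*m*r^2 - 32*r^3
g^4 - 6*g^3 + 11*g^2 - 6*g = g*(g - 3)*(g - 2)*(g - 1)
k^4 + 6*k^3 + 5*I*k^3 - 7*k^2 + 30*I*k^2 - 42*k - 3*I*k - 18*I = (k + 6)*(k + I)^2*(k + 3*I)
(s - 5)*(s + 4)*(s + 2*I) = s^3 - s^2 + 2*I*s^2 - 20*s - 2*I*s - 40*I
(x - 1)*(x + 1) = x^2 - 1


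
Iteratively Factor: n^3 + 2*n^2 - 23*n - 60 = (n + 3)*(n^2 - n - 20) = (n + 3)*(n + 4)*(n - 5)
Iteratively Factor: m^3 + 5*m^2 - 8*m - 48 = (m + 4)*(m^2 + m - 12) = (m + 4)^2*(m - 3)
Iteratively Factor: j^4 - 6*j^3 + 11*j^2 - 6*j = (j)*(j^3 - 6*j^2 + 11*j - 6) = j*(j - 1)*(j^2 - 5*j + 6) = j*(j - 2)*(j - 1)*(j - 3)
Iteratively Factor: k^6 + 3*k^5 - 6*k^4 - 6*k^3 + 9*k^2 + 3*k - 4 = (k + 4)*(k^5 - k^4 - 2*k^3 + 2*k^2 + k - 1) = (k + 1)*(k + 4)*(k^4 - 2*k^3 + 2*k - 1) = (k - 1)*(k + 1)*(k + 4)*(k^3 - k^2 - k + 1) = (k - 1)^2*(k + 1)*(k + 4)*(k^2 - 1) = (k - 1)^3*(k + 1)*(k + 4)*(k + 1)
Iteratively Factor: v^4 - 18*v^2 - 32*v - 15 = (v - 5)*(v^3 + 5*v^2 + 7*v + 3) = (v - 5)*(v + 1)*(v^2 + 4*v + 3) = (v - 5)*(v + 1)^2*(v + 3)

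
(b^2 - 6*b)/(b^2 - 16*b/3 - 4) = 3*b/(3*b + 2)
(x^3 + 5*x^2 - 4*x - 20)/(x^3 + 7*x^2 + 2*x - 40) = (x + 2)/(x + 4)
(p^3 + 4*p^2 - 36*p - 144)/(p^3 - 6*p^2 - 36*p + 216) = (p + 4)/(p - 6)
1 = 1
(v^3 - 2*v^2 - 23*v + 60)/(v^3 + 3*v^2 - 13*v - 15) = (v - 4)/(v + 1)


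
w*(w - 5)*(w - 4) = w^3 - 9*w^2 + 20*w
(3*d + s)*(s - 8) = 3*d*s - 24*d + s^2 - 8*s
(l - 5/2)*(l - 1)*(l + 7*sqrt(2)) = l^3 - 7*l^2/2 + 7*sqrt(2)*l^2 - 49*sqrt(2)*l/2 + 5*l/2 + 35*sqrt(2)/2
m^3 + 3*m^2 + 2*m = m*(m + 1)*(m + 2)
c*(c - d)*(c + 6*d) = c^3 + 5*c^2*d - 6*c*d^2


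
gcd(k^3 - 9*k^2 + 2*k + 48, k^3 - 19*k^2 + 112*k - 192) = k^2 - 11*k + 24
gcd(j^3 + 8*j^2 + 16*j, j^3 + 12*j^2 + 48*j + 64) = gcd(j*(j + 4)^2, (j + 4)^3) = j^2 + 8*j + 16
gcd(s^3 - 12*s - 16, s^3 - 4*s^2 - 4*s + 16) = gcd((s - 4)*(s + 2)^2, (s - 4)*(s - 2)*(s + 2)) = s^2 - 2*s - 8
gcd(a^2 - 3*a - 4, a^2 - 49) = 1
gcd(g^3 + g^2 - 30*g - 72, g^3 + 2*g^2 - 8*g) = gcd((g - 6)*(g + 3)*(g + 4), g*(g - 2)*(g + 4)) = g + 4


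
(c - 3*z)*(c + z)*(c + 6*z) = c^3 + 4*c^2*z - 15*c*z^2 - 18*z^3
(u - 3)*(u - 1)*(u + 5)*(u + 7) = u^4 + 8*u^3 - 10*u^2 - 104*u + 105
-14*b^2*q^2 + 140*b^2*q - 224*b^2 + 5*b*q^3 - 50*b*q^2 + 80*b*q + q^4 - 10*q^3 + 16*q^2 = (-2*b + q)*(7*b + q)*(q - 8)*(q - 2)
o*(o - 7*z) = o^2 - 7*o*z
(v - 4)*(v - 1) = v^2 - 5*v + 4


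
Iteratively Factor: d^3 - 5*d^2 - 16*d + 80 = (d - 5)*(d^2 - 16) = (d - 5)*(d + 4)*(d - 4)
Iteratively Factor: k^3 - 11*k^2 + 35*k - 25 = (k - 5)*(k^2 - 6*k + 5) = (k - 5)^2*(k - 1)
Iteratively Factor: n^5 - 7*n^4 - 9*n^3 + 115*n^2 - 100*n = (n - 5)*(n^4 - 2*n^3 - 19*n^2 + 20*n) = n*(n - 5)*(n^3 - 2*n^2 - 19*n + 20) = n*(n - 5)*(n - 1)*(n^2 - n - 20) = n*(n - 5)*(n - 1)*(n + 4)*(n - 5)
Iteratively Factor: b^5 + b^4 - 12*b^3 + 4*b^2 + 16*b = (b - 2)*(b^4 + 3*b^3 - 6*b^2 - 8*b) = b*(b - 2)*(b^3 + 3*b^2 - 6*b - 8) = b*(b - 2)*(b + 4)*(b^2 - b - 2) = b*(b - 2)*(b + 1)*(b + 4)*(b - 2)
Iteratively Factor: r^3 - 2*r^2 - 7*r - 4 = (r + 1)*(r^2 - 3*r - 4) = (r + 1)^2*(r - 4)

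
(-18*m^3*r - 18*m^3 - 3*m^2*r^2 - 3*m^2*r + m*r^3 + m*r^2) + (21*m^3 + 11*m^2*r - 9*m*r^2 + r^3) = -18*m^3*r + 3*m^3 - 3*m^2*r^2 + 8*m^2*r + m*r^3 - 8*m*r^2 + r^3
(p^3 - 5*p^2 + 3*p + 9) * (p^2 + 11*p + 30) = p^5 + 6*p^4 - 22*p^3 - 108*p^2 + 189*p + 270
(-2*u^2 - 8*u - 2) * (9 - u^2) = 2*u^4 + 8*u^3 - 16*u^2 - 72*u - 18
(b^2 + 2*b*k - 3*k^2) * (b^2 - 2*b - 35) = b^4 + 2*b^3*k - 2*b^3 - 3*b^2*k^2 - 4*b^2*k - 35*b^2 + 6*b*k^2 - 70*b*k + 105*k^2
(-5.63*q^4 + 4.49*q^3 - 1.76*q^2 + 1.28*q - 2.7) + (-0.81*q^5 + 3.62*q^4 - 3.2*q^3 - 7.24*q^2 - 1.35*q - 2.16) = -0.81*q^5 - 2.01*q^4 + 1.29*q^3 - 9.0*q^2 - 0.0700000000000001*q - 4.86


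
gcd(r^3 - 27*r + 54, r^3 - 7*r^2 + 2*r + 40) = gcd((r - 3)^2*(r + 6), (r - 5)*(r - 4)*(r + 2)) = 1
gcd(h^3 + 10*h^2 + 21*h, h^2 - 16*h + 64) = 1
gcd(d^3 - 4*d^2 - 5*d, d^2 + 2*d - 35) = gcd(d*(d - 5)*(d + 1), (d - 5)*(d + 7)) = d - 5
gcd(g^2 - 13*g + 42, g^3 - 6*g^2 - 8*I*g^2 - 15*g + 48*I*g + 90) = g - 6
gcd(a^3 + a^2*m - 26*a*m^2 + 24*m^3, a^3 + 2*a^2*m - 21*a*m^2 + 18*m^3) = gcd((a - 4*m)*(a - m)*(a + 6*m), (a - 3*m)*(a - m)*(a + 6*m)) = a^2 + 5*a*m - 6*m^2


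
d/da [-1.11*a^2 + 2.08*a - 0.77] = 2.08 - 2.22*a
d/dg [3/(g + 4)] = -3/(g + 4)^2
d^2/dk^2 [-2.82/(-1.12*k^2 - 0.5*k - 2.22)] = (-7.074816*k^2 - 3.1584*k + 2.82*(2.24*k + 0.5)*(4.48*k + 1.0) - 14.023296)/(1.12*k^2 + 0.5*k + 2.22)^3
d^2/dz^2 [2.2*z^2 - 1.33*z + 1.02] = 4.40000000000000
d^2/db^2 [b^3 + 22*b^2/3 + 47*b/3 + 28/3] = 6*b + 44/3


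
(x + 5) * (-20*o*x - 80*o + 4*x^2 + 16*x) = -20*o*x^2 - 180*o*x - 400*o + 4*x^3 + 36*x^2 + 80*x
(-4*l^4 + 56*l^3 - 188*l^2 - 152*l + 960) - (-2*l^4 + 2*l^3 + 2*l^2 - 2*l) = -2*l^4 + 54*l^3 - 190*l^2 - 150*l + 960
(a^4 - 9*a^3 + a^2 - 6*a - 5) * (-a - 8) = -a^5 + a^4 + 71*a^3 - 2*a^2 + 53*a + 40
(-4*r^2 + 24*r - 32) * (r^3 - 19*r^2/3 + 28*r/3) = -4*r^5 + 148*r^4/3 - 664*r^3/3 + 1280*r^2/3 - 896*r/3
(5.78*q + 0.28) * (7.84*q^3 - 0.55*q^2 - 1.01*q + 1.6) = 45.3152*q^4 - 0.9838*q^3 - 5.9918*q^2 + 8.9652*q + 0.448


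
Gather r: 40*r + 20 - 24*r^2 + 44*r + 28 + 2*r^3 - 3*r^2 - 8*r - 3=2*r^3 - 27*r^2 + 76*r + 45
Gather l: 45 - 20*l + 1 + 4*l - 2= 44 - 16*l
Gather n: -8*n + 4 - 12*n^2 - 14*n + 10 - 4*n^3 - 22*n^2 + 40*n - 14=-4*n^3 - 34*n^2 + 18*n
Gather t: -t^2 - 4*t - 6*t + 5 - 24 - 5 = -t^2 - 10*t - 24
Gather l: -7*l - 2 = -7*l - 2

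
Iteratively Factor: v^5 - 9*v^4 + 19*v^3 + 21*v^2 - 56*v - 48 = (v + 1)*(v^4 - 10*v^3 + 29*v^2 - 8*v - 48) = (v - 3)*(v + 1)*(v^3 - 7*v^2 + 8*v + 16) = (v - 4)*(v - 3)*(v + 1)*(v^2 - 3*v - 4) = (v - 4)*(v - 3)*(v + 1)^2*(v - 4)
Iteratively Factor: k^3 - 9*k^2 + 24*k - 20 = (k - 2)*(k^2 - 7*k + 10) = (k - 2)^2*(k - 5)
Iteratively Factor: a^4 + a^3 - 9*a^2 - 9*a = (a + 3)*(a^3 - 2*a^2 - 3*a) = a*(a + 3)*(a^2 - 2*a - 3) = a*(a + 1)*(a + 3)*(a - 3)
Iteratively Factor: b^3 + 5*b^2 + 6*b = (b + 2)*(b^2 + 3*b) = b*(b + 2)*(b + 3)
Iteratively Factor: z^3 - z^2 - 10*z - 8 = (z + 1)*(z^2 - 2*z - 8) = (z + 1)*(z + 2)*(z - 4)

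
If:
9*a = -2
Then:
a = -2/9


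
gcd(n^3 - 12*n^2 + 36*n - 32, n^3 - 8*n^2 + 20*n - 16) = n^2 - 4*n + 4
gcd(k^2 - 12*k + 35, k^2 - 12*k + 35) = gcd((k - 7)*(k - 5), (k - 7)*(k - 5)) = k^2 - 12*k + 35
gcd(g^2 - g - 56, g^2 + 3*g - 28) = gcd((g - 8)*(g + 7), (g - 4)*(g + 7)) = g + 7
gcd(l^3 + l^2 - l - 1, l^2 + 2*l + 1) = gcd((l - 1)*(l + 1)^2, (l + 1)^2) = l^2 + 2*l + 1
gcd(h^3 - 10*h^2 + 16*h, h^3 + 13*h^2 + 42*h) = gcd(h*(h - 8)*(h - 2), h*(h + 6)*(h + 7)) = h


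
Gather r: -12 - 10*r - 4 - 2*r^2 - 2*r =-2*r^2 - 12*r - 16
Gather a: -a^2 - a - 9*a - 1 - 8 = -a^2 - 10*a - 9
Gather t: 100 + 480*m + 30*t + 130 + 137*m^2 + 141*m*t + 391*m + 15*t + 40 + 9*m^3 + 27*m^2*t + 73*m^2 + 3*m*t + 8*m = 9*m^3 + 210*m^2 + 879*m + t*(27*m^2 + 144*m + 45) + 270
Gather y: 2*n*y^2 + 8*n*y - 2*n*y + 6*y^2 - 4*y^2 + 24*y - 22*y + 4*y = y^2*(2*n + 2) + y*(6*n + 6)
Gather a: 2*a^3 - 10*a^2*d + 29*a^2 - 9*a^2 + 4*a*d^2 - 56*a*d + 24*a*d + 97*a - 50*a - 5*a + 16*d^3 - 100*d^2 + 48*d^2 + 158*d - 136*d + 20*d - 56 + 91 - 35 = 2*a^3 + a^2*(20 - 10*d) + a*(4*d^2 - 32*d + 42) + 16*d^3 - 52*d^2 + 42*d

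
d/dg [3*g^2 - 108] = 6*g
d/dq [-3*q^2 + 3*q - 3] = 3 - 6*q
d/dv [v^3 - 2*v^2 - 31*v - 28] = 3*v^2 - 4*v - 31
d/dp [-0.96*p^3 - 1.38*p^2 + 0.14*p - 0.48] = -2.88*p^2 - 2.76*p + 0.14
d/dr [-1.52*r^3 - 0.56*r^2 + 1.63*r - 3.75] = -4.56*r^2 - 1.12*r + 1.63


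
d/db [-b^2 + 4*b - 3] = 4 - 2*b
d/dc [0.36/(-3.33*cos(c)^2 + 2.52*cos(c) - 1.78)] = (0.9072 - 2.3976*cos(c))*sin(c)/(3.33*cos(c)^2 - 2.52*cos(c) + 1.78)^2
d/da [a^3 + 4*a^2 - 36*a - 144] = 3*a^2 + 8*a - 36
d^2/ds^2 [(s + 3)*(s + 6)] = 2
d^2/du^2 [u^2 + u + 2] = 2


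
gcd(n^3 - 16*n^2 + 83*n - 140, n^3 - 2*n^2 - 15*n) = n - 5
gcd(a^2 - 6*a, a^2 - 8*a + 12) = a - 6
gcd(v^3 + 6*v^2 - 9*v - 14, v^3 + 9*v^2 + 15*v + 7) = v^2 + 8*v + 7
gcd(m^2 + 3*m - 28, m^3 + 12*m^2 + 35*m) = m + 7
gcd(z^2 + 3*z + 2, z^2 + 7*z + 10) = z + 2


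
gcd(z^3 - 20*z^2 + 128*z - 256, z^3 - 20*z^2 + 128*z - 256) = z^3 - 20*z^2 + 128*z - 256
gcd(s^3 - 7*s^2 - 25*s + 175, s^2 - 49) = s - 7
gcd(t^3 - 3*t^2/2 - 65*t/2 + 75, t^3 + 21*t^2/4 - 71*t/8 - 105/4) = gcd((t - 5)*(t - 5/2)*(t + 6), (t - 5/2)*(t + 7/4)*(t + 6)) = t^2 + 7*t/2 - 15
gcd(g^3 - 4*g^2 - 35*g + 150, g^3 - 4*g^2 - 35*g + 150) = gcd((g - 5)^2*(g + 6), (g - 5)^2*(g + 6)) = g^3 - 4*g^2 - 35*g + 150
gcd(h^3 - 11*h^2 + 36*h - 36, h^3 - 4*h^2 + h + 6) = h^2 - 5*h + 6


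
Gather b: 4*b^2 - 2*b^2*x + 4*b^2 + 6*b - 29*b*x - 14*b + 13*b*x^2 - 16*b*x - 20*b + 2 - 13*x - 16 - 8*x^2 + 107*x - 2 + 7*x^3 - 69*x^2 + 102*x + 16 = b^2*(8 - 2*x) + b*(13*x^2 - 45*x - 28) + 7*x^3 - 77*x^2 + 196*x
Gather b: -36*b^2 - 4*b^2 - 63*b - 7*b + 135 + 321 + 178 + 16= -40*b^2 - 70*b + 650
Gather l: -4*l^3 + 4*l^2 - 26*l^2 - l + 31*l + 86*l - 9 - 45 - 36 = -4*l^3 - 22*l^2 + 116*l - 90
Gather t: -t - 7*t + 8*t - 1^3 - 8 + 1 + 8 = 0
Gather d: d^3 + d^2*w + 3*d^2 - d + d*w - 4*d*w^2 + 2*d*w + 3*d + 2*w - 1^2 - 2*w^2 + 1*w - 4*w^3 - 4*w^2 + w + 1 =d^3 + d^2*(w + 3) + d*(-4*w^2 + 3*w + 2) - 4*w^3 - 6*w^2 + 4*w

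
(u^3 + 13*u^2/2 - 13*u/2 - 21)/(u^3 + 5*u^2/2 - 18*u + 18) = (2*u^2 + 17*u + 21)/(2*u^2 + 9*u - 18)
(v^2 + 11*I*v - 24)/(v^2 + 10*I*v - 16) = (v + 3*I)/(v + 2*I)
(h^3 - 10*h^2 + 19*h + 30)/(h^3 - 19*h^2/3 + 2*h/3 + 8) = 3*(h - 5)/(3*h - 4)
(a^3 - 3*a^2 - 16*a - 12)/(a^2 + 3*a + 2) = a - 6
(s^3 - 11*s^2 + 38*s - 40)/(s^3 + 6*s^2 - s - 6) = (s^3 - 11*s^2 + 38*s - 40)/(s^3 + 6*s^2 - s - 6)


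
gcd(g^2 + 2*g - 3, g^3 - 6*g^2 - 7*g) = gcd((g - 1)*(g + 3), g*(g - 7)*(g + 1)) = 1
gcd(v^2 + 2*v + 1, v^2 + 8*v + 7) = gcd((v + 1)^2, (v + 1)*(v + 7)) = v + 1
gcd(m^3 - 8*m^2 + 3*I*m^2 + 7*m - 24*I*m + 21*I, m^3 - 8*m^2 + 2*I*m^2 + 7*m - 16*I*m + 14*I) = m^2 - 8*m + 7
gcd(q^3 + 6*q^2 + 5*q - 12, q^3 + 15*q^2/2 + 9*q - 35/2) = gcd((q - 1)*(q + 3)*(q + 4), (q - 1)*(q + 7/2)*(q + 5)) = q - 1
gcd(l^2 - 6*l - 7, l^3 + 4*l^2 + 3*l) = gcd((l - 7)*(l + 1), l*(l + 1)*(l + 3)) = l + 1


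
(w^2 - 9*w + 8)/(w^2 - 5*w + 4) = (w - 8)/(w - 4)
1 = 1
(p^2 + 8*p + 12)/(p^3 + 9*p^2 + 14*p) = (p + 6)/(p*(p + 7))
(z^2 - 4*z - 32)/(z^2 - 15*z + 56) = (z + 4)/(z - 7)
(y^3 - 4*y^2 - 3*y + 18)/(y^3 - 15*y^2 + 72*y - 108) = (y^2 - y - 6)/(y^2 - 12*y + 36)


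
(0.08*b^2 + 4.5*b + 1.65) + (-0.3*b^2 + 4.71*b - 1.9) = -0.22*b^2 + 9.21*b - 0.25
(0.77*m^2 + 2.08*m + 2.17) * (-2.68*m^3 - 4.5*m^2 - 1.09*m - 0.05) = -2.0636*m^5 - 9.0394*m^4 - 16.0149*m^3 - 12.0707*m^2 - 2.4693*m - 0.1085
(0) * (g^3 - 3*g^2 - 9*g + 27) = 0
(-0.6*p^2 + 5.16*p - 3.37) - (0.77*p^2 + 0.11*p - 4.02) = -1.37*p^2 + 5.05*p + 0.649999999999999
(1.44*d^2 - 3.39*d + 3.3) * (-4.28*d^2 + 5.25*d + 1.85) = -6.1632*d^4 + 22.0692*d^3 - 29.2575*d^2 + 11.0535*d + 6.105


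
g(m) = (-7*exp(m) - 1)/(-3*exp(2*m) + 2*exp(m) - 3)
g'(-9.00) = 0.00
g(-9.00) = 0.33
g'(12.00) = 0.00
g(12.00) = 0.00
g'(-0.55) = 0.89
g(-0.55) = 1.77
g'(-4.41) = 0.03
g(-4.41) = 0.36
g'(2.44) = -0.23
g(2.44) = 0.22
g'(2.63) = -0.19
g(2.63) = 0.18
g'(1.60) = -0.58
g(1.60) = 0.53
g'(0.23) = -0.82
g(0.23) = 1.87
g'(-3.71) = 0.06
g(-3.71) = 0.40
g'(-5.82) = 0.01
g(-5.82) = 0.34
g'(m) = (-7*exp(m) - 1)*(6*exp(2*m) - 2*exp(m))/(-3*exp(2*m) + 2*exp(m) - 3)^2 - 7*exp(m)/(-3*exp(2*m) + 2*exp(m) - 3)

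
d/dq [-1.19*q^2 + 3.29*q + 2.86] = 3.29 - 2.38*q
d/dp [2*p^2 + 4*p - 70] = 4*p + 4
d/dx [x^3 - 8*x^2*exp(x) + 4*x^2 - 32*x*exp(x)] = -8*x^2*exp(x) + 3*x^2 - 48*x*exp(x) + 8*x - 32*exp(x)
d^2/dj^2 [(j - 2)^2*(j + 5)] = 6*j + 2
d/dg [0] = 0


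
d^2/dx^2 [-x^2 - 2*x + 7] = -2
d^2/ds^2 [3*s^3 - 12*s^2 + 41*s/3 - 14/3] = 18*s - 24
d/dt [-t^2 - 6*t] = -2*t - 6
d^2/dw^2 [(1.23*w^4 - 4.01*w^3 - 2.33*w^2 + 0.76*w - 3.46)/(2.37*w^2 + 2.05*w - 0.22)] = (13.817574*w^6 + 35.85573*w^5 + 27.1665180000001*w^4 - 15.58306*w^3 - 112.330572*w^2 - 99.64938*w - 32.229412)/(13.312053*w^6 + 34.543935*w^5 + 26.172621*w^4 + 2.201905*w^3 - 2.429526*w^2 + 0.29766*w - 0.010648)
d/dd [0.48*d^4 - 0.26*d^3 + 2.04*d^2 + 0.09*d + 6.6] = 1.92*d^3 - 0.78*d^2 + 4.08*d + 0.09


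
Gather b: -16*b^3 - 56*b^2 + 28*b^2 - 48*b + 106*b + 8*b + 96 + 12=-16*b^3 - 28*b^2 + 66*b + 108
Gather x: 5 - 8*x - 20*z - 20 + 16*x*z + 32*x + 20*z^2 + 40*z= x*(16*z + 24) + 20*z^2 + 20*z - 15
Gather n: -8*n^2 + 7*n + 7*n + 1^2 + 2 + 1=-8*n^2 + 14*n + 4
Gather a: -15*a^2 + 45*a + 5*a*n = -15*a^2 + a*(5*n + 45)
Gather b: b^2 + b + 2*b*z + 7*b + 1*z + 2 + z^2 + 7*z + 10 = b^2 + b*(2*z + 8) + z^2 + 8*z + 12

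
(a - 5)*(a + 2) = a^2 - 3*a - 10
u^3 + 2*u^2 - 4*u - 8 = (u - 2)*(u + 2)^2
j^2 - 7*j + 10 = (j - 5)*(j - 2)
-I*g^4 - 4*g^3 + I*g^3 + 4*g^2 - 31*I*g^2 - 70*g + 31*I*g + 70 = (g - 7*I)*(g - 2*I)*(g + 5*I)*(-I*g + I)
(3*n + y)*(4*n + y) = 12*n^2 + 7*n*y + y^2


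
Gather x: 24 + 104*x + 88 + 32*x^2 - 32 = 32*x^2 + 104*x + 80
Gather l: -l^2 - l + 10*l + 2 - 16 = -l^2 + 9*l - 14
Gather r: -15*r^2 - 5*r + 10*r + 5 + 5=-15*r^2 + 5*r + 10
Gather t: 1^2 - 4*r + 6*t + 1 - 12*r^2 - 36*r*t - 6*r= -12*r^2 - 10*r + t*(6 - 36*r) + 2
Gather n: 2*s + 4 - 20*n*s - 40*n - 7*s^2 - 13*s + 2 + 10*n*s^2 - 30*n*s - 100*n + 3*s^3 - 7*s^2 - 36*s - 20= n*(10*s^2 - 50*s - 140) + 3*s^3 - 14*s^2 - 47*s - 14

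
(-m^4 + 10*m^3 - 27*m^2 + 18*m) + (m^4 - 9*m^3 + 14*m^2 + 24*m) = m^3 - 13*m^2 + 42*m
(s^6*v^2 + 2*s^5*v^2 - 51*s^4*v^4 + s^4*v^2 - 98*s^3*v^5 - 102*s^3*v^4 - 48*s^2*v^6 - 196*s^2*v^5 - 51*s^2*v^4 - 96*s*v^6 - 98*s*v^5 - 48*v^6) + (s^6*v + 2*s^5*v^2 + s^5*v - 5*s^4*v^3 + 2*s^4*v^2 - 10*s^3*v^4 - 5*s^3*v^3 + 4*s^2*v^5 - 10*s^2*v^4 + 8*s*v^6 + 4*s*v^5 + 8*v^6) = s^6*v^2 + s^6*v + 4*s^5*v^2 + s^5*v - 51*s^4*v^4 - 5*s^4*v^3 + 3*s^4*v^2 - 98*s^3*v^5 - 112*s^3*v^4 - 5*s^3*v^3 - 48*s^2*v^6 - 192*s^2*v^5 - 61*s^2*v^4 - 88*s*v^6 - 94*s*v^5 - 40*v^6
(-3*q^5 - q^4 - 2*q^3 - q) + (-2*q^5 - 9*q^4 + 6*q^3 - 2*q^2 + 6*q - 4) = -5*q^5 - 10*q^4 + 4*q^3 - 2*q^2 + 5*q - 4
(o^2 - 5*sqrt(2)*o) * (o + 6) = o^3 - 5*sqrt(2)*o^2 + 6*o^2 - 30*sqrt(2)*o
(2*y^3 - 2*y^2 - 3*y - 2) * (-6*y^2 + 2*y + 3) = -12*y^5 + 16*y^4 + 20*y^3 - 13*y - 6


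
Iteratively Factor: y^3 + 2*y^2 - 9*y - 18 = (y + 3)*(y^2 - y - 6) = (y + 2)*(y + 3)*(y - 3)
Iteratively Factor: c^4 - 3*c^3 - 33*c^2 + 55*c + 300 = (c + 3)*(c^3 - 6*c^2 - 15*c + 100) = (c - 5)*(c + 3)*(c^2 - c - 20) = (c - 5)^2*(c + 3)*(c + 4)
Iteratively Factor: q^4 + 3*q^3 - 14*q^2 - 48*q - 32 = (q + 1)*(q^3 + 2*q^2 - 16*q - 32) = (q + 1)*(q + 2)*(q^2 - 16) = (q + 1)*(q + 2)*(q + 4)*(q - 4)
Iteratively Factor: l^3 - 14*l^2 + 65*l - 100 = (l - 5)*(l^2 - 9*l + 20) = (l - 5)*(l - 4)*(l - 5)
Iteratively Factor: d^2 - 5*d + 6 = (d - 3)*(d - 2)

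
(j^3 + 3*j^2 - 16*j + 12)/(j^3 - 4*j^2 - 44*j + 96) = (j - 1)/(j - 8)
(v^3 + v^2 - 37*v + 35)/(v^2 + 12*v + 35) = (v^2 - 6*v + 5)/(v + 5)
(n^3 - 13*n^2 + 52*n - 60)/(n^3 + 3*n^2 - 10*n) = (n^2 - 11*n + 30)/(n*(n + 5))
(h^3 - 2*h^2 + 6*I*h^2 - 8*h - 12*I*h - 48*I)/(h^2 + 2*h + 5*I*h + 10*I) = (h^2 + h*(-4 + 6*I) - 24*I)/(h + 5*I)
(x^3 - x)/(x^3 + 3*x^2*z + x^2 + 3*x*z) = (x - 1)/(x + 3*z)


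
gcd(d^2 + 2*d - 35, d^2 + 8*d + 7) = d + 7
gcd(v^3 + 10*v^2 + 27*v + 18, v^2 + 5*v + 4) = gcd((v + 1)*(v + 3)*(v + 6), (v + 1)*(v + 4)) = v + 1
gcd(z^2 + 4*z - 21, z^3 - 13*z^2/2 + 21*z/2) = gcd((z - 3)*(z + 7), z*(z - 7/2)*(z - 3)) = z - 3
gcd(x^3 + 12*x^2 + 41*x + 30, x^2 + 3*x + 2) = x + 1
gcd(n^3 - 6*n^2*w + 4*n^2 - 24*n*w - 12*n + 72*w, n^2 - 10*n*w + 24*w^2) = -n + 6*w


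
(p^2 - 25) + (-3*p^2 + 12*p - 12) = -2*p^2 + 12*p - 37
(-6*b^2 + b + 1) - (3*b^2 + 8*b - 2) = -9*b^2 - 7*b + 3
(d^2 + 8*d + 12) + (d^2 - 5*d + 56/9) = 2*d^2 + 3*d + 164/9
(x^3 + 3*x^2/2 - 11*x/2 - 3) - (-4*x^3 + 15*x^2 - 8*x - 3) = 5*x^3 - 27*x^2/2 + 5*x/2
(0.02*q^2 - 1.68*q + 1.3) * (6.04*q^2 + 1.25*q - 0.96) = 0.1208*q^4 - 10.1222*q^3 + 5.7328*q^2 + 3.2378*q - 1.248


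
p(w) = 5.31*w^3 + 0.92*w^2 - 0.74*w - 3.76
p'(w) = 15.93*w^2 + 1.84*w - 0.74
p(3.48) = 228.59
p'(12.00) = 2315.26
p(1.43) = 12.59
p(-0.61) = -4.17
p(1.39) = 11.25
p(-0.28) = -3.60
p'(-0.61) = 4.07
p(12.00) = 9295.52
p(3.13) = 165.76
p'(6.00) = 583.78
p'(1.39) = 32.60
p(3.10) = 160.98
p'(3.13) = 161.08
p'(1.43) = 34.47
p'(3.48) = 198.58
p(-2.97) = -132.56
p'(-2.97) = 134.31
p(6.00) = 1171.88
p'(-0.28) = -0.01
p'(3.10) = 158.05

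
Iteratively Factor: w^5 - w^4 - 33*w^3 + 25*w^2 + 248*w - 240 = (w - 3)*(w^4 + 2*w^3 - 27*w^2 - 56*w + 80) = (w - 3)*(w + 4)*(w^3 - 2*w^2 - 19*w + 20) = (w - 3)*(w - 1)*(w + 4)*(w^2 - w - 20) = (w - 5)*(w - 3)*(w - 1)*(w + 4)*(w + 4)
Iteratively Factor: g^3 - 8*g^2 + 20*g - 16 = (g - 2)*(g^2 - 6*g + 8) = (g - 4)*(g - 2)*(g - 2)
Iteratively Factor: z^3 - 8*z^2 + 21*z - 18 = (z - 2)*(z^2 - 6*z + 9) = (z - 3)*(z - 2)*(z - 3)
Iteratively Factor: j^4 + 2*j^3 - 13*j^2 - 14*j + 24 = (j - 3)*(j^3 + 5*j^2 + 2*j - 8) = (j - 3)*(j - 1)*(j^2 + 6*j + 8) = (j - 3)*(j - 1)*(j + 2)*(j + 4)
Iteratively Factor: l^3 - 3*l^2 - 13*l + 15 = (l - 5)*(l^2 + 2*l - 3) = (l - 5)*(l - 1)*(l + 3)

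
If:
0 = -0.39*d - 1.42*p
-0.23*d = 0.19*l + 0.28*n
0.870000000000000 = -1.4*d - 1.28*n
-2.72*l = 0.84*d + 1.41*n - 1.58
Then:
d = -0.48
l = 0.81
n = -0.16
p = 0.13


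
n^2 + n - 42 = (n - 6)*(n + 7)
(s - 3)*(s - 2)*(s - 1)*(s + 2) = s^4 - 4*s^3 - s^2 + 16*s - 12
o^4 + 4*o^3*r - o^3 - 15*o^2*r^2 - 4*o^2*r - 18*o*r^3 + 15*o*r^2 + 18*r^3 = (o - 1)*(o - 3*r)*(o + r)*(o + 6*r)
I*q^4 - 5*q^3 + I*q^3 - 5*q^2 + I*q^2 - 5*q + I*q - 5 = (q - I)*(q + I)*(q + 5*I)*(I*q + I)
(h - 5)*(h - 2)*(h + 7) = h^3 - 39*h + 70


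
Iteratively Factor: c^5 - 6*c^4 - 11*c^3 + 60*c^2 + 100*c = (c - 5)*(c^4 - c^3 - 16*c^2 - 20*c) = (c - 5)^2*(c^3 + 4*c^2 + 4*c) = (c - 5)^2*(c + 2)*(c^2 + 2*c) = c*(c - 5)^2*(c + 2)*(c + 2)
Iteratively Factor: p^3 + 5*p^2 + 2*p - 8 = (p + 2)*(p^2 + 3*p - 4) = (p + 2)*(p + 4)*(p - 1)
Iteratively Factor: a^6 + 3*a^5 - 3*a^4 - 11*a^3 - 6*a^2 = (a + 1)*(a^5 + 2*a^4 - 5*a^3 - 6*a^2) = (a + 1)^2*(a^4 + a^3 - 6*a^2) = (a + 1)^2*(a + 3)*(a^3 - 2*a^2) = a*(a + 1)^2*(a + 3)*(a^2 - 2*a) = a^2*(a + 1)^2*(a + 3)*(a - 2)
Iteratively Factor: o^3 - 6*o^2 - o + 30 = (o - 5)*(o^2 - o - 6) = (o - 5)*(o - 3)*(o + 2)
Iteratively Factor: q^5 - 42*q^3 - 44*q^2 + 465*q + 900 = (q + 3)*(q^4 - 3*q^3 - 33*q^2 + 55*q + 300) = (q - 5)*(q + 3)*(q^3 + 2*q^2 - 23*q - 60) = (q - 5)*(q + 3)*(q + 4)*(q^2 - 2*q - 15) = (q - 5)*(q + 3)^2*(q + 4)*(q - 5)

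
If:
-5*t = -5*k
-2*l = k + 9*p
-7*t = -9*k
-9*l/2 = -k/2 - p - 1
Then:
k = 0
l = 18/85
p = -4/85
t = 0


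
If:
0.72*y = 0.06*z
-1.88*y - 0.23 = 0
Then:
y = -0.12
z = -1.47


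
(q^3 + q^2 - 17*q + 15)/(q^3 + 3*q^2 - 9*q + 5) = (q - 3)/(q - 1)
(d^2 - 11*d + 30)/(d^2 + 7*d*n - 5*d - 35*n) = (d - 6)/(d + 7*n)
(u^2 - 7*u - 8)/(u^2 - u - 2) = (u - 8)/(u - 2)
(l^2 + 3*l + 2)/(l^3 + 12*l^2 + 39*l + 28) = (l + 2)/(l^2 + 11*l + 28)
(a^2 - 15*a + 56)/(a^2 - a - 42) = (a - 8)/(a + 6)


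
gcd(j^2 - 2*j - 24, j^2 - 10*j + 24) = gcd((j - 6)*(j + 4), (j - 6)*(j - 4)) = j - 6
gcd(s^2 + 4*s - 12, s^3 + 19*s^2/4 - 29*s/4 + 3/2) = s + 6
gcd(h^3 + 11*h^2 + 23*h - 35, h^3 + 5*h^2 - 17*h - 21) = h + 7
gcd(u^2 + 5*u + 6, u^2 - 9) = u + 3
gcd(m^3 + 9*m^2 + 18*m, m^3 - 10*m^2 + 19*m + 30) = 1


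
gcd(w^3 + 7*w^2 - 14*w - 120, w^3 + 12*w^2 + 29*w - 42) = w + 6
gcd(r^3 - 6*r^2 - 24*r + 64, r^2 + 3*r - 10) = r - 2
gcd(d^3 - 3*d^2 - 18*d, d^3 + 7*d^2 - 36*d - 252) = d - 6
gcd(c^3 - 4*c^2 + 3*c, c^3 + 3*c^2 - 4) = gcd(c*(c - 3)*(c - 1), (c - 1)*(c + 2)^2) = c - 1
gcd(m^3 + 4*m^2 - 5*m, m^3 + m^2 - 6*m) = m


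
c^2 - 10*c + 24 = (c - 6)*(c - 4)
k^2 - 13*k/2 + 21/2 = (k - 7/2)*(k - 3)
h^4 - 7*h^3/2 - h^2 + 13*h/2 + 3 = (h - 3)*(h - 2)*(h + 1/2)*(h + 1)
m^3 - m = m*(m - 1)*(m + 1)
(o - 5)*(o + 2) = o^2 - 3*o - 10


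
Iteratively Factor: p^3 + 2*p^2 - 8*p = (p + 4)*(p^2 - 2*p) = (p - 2)*(p + 4)*(p)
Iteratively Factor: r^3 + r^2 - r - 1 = (r - 1)*(r^2 + 2*r + 1) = (r - 1)*(r + 1)*(r + 1)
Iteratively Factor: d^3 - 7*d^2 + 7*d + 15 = (d - 5)*(d^2 - 2*d - 3) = (d - 5)*(d - 3)*(d + 1)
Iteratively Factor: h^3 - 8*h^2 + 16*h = (h - 4)*(h^2 - 4*h) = (h - 4)^2*(h)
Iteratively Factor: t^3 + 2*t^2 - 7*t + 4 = (t + 4)*(t^2 - 2*t + 1) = (t - 1)*(t + 4)*(t - 1)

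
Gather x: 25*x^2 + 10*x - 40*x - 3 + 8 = 25*x^2 - 30*x + 5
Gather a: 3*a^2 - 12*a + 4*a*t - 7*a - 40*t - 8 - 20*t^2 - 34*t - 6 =3*a^2 + a*(4*t - 19) - 20*t^2 - 74*t - 14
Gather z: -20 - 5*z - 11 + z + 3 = -4*z - 28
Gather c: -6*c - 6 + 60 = 54 - 6*c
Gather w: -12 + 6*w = 6*w - 12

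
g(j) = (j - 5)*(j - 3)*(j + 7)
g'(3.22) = -16.33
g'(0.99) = -40.04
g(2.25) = 19.08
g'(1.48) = -37.39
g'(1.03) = -39.88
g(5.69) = 23.55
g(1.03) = 62.80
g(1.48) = 45.37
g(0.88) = 68.83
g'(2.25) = -30.31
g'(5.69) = 44.75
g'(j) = (j - 5)*(j - 3) + (j - 5)*(j + 7) + (j - 3)*(j + 7)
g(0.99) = 64.40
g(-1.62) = 164.54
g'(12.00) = 367.00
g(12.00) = 1197.00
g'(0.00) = -41.00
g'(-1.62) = -29.89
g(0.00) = 105.00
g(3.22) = -4.00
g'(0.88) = -40.44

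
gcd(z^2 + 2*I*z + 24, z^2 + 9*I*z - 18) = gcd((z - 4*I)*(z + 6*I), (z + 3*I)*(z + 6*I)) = z + 6*I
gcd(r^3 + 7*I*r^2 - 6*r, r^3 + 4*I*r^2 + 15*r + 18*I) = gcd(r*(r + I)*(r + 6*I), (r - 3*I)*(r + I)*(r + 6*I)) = r^2 + 7*I*r - 6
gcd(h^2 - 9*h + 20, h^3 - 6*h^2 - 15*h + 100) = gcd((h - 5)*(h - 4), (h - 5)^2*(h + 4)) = h - 5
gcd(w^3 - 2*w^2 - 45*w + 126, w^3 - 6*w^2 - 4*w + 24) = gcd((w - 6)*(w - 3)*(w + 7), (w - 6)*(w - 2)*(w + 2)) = w - 6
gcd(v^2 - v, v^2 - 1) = v - 1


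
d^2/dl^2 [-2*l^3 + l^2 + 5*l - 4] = 2 - 12*l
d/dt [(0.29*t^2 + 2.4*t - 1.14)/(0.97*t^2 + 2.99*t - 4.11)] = (-1.4609*t^2 - 0.1722*t - 6.4554)/(0.9409*t^4 + 5.8006*t^3 + 0.9667*t^2 - 24.5778*t + 16.8921)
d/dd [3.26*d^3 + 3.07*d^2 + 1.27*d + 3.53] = 9.78*d^2 + 6.14*d + 1.27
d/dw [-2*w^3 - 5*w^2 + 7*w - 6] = -6*w^2 - 10*w + 7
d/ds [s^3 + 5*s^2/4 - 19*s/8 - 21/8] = 3*s^2 + 5*s/2 - 19/8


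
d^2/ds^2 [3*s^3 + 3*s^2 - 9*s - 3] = 18*s + 6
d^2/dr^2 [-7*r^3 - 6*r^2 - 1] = -42*r - 12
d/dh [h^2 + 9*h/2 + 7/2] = 2*h + 9/2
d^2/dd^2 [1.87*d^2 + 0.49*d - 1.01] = 3.74000000000000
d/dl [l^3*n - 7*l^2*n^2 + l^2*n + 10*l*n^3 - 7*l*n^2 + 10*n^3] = n*(3*l^2 - 14*l*n + 2*l + 10*n^2 - 7*n)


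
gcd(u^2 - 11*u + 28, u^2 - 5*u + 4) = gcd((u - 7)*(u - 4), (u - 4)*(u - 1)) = u - 4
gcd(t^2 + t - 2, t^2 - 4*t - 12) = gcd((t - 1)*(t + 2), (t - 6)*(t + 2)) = t + 2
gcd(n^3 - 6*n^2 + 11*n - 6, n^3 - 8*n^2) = 1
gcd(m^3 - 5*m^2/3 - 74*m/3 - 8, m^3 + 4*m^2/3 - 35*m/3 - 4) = m^2 + 13*m/3 + 4/3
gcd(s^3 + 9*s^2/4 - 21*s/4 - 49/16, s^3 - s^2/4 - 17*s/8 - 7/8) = s^2 - 5*s/4 - 7/8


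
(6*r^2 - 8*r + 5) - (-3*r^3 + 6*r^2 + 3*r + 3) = 3*r^3 - 11*r + 2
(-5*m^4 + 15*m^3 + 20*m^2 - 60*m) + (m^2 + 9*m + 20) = -5*m^4 + 15*m^3 + 21*m^2 - 51*m + 20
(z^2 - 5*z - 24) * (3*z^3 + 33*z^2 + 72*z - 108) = 3*z^5 + 18*z^4 - 165*z^3 - 1260*z^2 - 1188*z + 2592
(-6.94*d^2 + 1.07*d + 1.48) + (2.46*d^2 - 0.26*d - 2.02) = -4.48*d^2 + 0.81*d - 0.54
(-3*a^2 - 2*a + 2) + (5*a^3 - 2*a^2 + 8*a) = 5*a^3 - 5*a^2 + 6*a + 2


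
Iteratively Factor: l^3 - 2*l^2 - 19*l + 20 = (l - 1)*(l^2 - l - 20) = (l - 1)*(l + 4)*(l - 5)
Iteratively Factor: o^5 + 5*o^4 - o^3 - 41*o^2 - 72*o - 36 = (o + 1)*(o^4 + 4*o^3 - 5*o^2 - 36*o - 36) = (o + 1)*(o + 2)*(o^3 + 2*o^2 - 9*o - 18) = (o + 1)*(o + 2)^2*(o^2 - 9) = (o + 1)*(o + 2)^2*(o + 3)*(o - 3)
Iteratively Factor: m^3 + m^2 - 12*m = (m)*(m^2 + m - 12) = m*(m + 4)*(m - 3)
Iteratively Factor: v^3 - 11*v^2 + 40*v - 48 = (v - 3)*(v^2 - 8*v + 16) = (v - 4)*(v - 3)*(v - 4)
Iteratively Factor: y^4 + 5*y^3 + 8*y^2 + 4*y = (y + 1)*(y^3 + 4*y^2 + 4*y) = (y + 1)*(y + 2)*(y^2 + 2*y) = (y + 1)*(y + 2)^2*(y)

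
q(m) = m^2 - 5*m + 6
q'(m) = 2*m - 5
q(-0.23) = 7.20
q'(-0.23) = -5.46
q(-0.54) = 8.99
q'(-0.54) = -6.08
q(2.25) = -0.19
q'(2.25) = -0.50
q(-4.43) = 47.77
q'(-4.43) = -13.86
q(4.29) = 2.95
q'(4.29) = 3.58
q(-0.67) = 9.80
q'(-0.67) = -6.34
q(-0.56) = 9.11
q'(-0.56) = -6.12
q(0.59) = 3.40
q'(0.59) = -3.82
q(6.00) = 12.00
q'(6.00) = 7.00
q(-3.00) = 30.00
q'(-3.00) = -11.00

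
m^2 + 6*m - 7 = (m - 1)*(m + 7)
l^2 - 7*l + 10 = (l - 5)*(l - 2)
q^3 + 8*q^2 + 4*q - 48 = (q - 2)*(q + 4)*(q + 6)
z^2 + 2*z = z*(z + 2)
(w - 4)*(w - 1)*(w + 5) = w^3 - 21*w + 20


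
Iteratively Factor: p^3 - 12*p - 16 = (p - 4)*(p^2 + 4*p + 4) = (p - 4)*(p + 2)*(p + 2)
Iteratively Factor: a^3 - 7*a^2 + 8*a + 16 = (a - 4)*(a^2 - 3*a - 4) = (a - 4)^2*(a + 1)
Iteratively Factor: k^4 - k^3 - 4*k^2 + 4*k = (k - 1)*(k^3 - 4*k) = k*(k - 1)*(k^2 - 4) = k*(k - 1)*(k + 2)*(k - 2)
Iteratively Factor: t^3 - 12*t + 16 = (t - 2)*(t^2 + 2*t - 8) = (t - 2)*(t + 4)*(t - 2)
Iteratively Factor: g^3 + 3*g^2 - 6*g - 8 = (g + 1)*(g^2 + 2*g - 8) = (g - 2)*(g + 1)*(g + 4)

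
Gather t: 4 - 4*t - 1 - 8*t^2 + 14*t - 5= -8*t^2 + 10*t - 2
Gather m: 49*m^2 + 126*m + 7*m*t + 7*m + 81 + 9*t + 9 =49*m^2 + m*(7*t + 133) + 9*t + 90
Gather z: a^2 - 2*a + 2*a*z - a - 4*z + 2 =a^2 - 3*a + z*(2*a - 4) + 2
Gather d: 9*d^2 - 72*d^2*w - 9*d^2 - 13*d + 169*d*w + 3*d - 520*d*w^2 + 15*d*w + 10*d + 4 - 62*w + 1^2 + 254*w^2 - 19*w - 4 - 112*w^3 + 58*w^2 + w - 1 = -72*d^2*w + d*(-520*w^2 + 184*w) - 112*w^3 + 312*w^2 - 80*w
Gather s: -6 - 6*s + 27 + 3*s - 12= 9 - 3*s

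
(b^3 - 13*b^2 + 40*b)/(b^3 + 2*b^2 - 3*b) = (b^2 - 13*b + 40)/(b^2 + 2*b - 3)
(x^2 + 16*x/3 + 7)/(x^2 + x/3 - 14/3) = (x + 3)/(x - 2)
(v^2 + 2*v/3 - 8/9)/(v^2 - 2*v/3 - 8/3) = (v - 2/3)/(v - 2)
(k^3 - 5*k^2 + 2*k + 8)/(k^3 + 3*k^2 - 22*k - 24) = (k - 2)/(k + 6)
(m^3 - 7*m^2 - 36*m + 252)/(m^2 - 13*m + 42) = m + 6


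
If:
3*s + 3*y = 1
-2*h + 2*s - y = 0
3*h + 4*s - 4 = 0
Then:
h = 32/51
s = 9/17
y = -10/51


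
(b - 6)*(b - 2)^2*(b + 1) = b^4 - 9*b^3 + 18*b^2 + 4*b - 24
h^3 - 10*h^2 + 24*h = h*(h - 6)*(h - 4)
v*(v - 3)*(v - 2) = v^3 - 5*v^2 + 6*v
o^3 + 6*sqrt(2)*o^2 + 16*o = o*(o + 2*sqrt(2))*(o + 4*sqrt(2))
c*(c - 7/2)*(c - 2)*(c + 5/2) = c^4 - 3*c^3 - 27*c^2/4 + 35*c/2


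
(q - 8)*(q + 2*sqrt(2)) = q^2 - 8*q + 2*sqrt(2)*q - 16*sqrt(2)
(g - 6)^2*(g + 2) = g^3 - 10*g^2 + 12*g + 72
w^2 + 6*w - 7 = (w - 1)*(w + 7)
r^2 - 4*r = r*(r - 4)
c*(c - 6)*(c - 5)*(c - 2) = c^4 - 13*c^3 + 52*c^2 - 60*c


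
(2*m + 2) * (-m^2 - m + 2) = -2*m^3 - 4*m^2 + 2*m + 4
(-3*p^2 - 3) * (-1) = 3*p^2 + 3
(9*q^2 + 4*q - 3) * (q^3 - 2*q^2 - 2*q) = 9*q^5 - 14*q^4 - 29*q^3 - 2*q^2 + 6*q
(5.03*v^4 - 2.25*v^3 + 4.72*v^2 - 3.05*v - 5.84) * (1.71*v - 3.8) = 8.6013*v^5 - 22.9615*v^4 + 16.6212*v^3 - 23.1515*v^2 + 1.6036*v + 22.192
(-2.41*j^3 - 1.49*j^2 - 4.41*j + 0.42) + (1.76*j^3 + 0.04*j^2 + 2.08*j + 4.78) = -0.65*j^3 - 1.45*j^2 - 2.33*j + 5.2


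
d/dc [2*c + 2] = 2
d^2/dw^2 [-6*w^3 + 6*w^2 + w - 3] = 12 - 36*w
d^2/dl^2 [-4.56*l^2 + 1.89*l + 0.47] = -9.12000000000000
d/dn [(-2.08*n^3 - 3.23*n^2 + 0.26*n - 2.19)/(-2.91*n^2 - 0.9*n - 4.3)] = (6.0528*n^4 + 3.744*n^3 + 30.4956*n^2 + 15.0322*n - 3.089)/(8.4681*n^4 + 5.238*n^3 + 25.836*n^2 + 7.74*n + 18.49)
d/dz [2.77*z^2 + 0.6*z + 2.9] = 5.54*z + 0.6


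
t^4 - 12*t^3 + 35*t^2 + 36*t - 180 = (t - 6)*(t - 5)*(t - 3)*(t + 2)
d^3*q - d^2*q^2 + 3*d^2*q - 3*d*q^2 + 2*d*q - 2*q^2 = (d + 2)*(d - q)*(d*q + q)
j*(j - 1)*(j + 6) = j^3 + 5*j^2 - 6*j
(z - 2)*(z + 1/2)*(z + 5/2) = z^3 + z^2 - 19*z/4 - 5/2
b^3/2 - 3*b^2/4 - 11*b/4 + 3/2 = (b/2 + 1)*(b - 3)*(b - 1/2)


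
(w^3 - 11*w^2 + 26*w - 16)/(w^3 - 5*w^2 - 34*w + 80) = (w - 1)/(w + 5)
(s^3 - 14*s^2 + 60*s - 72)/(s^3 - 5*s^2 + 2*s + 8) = (s^2 - 12*s + 36)/(s^2 - 3*s - 4)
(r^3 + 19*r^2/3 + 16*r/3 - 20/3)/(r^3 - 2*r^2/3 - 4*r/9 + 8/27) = 9*(r^2 + 7*r + 10)/(9*r^2 - 4)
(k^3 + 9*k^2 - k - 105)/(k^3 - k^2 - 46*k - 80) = (k^2 + 4*k - 21)/(k^2 - 6*k - 16)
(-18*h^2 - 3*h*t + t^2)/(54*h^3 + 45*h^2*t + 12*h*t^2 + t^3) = (-6*h + t)/(18*h^2 + 9*h*t + t^2)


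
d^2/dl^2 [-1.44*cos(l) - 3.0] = 1.44*cos(l)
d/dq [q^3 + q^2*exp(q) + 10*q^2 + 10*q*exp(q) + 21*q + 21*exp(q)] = q^2*exp(q) + 3*q^2 + 12*q*exp(q) + 20*q + 31*exp(q) + 21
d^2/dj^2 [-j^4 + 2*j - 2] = -12*j^2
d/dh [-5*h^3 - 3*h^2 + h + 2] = -15*h^2 - 6*h + 1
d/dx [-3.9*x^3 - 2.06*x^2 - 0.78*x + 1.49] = -11.7*x^2 - 4.12*x - 0.78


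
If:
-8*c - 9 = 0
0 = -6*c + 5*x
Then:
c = -9/8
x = -27/20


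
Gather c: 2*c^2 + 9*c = 2*c^2 + 9*c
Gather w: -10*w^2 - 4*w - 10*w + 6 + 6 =-10*w^2 - 14*w + 12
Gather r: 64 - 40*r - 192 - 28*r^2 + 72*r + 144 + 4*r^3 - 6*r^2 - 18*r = 4*r^3 - 34*r^2 + 14*r + 16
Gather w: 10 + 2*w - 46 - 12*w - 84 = -10*w - 120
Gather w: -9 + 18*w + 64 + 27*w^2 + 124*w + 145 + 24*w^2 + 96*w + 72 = 51*w^2 + 238*w + 272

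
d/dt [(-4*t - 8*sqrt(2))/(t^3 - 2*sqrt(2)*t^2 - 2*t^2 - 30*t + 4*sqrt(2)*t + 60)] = 4*(-t^3 + 2*t^2 + 2*sqrt(2)*t^2 - 4*sqrt(2)*t + 30*t - (t + 2*sqrt(2))*(-3*t^2 + 4*t + 4*sqrt(2)*t - 4*sqrt(2) + 30) - 60)/(t^3 - 2*sqrt(2)*t^2 - 2*t^2 - 30*t + 4*sqrt(2)*t + 60)^2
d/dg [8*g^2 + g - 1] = 16*g + 1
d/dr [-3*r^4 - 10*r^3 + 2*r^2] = 2*r*(-6*r^2 - 15*r + 2)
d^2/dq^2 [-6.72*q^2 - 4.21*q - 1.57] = -13.4400000000000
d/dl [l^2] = 2*l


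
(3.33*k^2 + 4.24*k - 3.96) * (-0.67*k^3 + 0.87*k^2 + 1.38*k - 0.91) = -2.2311*k^5 + 0.0562999999999998*k^4 + 10.9374*k^3 - 0.624300000000001*k^2 - 9.3232*k + 3.6036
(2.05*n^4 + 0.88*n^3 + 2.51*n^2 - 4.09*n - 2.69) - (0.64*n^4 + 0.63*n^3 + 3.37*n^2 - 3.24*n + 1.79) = 1.41*n^4 + 0.25*n^3 - 0.86*n^2 - 0.85*n - 4.48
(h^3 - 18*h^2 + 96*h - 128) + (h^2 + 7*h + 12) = h^3 - 17*h^2 + 103*h - 116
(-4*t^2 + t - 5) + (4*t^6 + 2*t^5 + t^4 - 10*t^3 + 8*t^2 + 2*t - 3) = 4*t^6 + 2*t^5 + t^4 - 10*t^3 + 4*t^2 + 3*t - 8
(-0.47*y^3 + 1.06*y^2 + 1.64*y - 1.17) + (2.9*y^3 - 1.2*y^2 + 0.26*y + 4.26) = 2.43*y^3 - 0.14*y^2 + 1.9*y + 3.09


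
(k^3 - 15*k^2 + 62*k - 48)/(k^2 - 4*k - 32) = (k^2 - 7*k + 6)/(k + 4)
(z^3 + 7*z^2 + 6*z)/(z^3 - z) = (z + 6)/(z - 1)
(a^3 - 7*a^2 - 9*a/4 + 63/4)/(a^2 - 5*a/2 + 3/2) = (2*a^2 - 11*a - 21)/(2*(a - 1))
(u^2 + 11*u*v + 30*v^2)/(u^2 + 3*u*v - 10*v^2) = (u + 6*v)/(u - 2*v)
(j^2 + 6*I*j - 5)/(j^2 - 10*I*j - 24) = (-j^2 - 6*I*j + 5)/(-j^2 + 10*I*j + 24)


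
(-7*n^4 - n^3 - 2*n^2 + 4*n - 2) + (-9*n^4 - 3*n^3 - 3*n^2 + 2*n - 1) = -16*n^4 - 4*n^3 - 5*n^2 + 6*n - 3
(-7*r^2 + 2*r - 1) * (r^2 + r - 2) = -7*r^4 - 5*r^3 + 15*r^2 - 5*r + 2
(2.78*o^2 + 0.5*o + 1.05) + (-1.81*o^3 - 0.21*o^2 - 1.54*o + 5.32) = -1.81*o^3 + 2.57*o^2 - 1.04*o + 6.37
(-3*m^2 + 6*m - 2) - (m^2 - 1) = -4*m^2 + 6*m - 1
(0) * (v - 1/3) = 0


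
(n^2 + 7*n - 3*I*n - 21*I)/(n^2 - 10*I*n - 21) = (n + 7)/(n - 7*I)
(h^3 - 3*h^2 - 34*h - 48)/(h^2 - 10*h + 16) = (h^2 + 5*h + 6)/(h - 2)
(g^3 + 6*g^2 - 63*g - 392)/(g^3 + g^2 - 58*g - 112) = (g + 7)/(g + 2)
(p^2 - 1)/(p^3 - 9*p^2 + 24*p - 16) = (p + 1)/(p^2 - 8*p + 16)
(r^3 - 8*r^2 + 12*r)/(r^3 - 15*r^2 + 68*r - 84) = r/(r - 7)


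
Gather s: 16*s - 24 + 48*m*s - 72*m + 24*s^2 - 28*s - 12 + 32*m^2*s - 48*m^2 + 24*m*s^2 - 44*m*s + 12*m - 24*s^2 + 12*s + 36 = -48*m^2 + 24*m*s^2 - 60*m + s*(32*m^2 + 4*m)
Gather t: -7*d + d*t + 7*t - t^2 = -7*d - t^2 + t*(d + 7)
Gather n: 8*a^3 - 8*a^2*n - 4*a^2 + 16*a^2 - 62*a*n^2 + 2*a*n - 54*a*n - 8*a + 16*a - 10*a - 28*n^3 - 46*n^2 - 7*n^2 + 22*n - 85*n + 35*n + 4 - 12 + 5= 8*a^3 + 12*a^2 - 2*a - 28*n^3 + n^2*(-62*a - 53) + n*(-8*a^2 - 52*a - 28) - 3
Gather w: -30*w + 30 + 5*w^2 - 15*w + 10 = 5*w^2 - 45*w + 40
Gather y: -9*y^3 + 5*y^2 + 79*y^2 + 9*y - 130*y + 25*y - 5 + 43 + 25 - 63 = -9*y^3 + 84*y^2 - 96*y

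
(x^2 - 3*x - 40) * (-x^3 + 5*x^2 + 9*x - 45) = -x^5 + 8*x^4 + 34*x^3 - 272*x^2 - 225*x + 1800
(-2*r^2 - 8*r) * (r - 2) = -2*r^3 - 4*r^2 + 16*r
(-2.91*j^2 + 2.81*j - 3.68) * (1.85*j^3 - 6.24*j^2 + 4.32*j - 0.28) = -5.3835*j^5 + 23.3569*j^4 - 36.9136*j^3 + 35.9172*j^2 - 16.6844*j + 1.0304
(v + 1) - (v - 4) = 5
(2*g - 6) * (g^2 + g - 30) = 2*g^3 - 4*g^2 - 66*g + 180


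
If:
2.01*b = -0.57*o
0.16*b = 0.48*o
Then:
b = 0.00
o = 0.00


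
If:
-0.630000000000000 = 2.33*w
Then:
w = -0.27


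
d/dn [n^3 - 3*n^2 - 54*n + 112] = 3*n^2 - 6*n - 54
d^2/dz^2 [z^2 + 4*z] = 2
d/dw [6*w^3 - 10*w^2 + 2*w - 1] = 18*w^2 - 20*w + 2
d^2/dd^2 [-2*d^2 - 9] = -4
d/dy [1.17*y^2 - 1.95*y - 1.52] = 2.34*y - 1.95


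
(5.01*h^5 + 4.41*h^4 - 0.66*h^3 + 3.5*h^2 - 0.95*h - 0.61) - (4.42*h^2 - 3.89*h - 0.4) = 5.01*h^5 + 4.41*h^4 - 0.66*h^3 - 0.92*h^2 + 2.94*h - 0.21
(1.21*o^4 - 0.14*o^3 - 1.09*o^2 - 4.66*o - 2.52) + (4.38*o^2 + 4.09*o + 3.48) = 1.21*o^4 - 0.14*o^3 + 3.29*o^2 - 0.57*o + 0.96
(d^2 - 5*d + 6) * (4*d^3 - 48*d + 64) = 4*d^5 - 20*d^4 - 24*d^3 + 304*d^2 - 608*d + 384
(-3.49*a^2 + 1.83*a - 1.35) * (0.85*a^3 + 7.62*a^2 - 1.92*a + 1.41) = -2.9665*a^5 - 25.0383*a^4 + 19.4979*a^3 - 18.7215*a^2 + 5.1723*a - 1.9035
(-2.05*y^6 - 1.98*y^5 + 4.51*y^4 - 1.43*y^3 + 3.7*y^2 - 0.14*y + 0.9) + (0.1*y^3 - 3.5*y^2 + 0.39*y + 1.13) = -2.05*y^6 - 1.98*y^5 + 4.51*y^4 - 1.33*y^3 + 0.2*y^2 + 0.25*y + 2.03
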